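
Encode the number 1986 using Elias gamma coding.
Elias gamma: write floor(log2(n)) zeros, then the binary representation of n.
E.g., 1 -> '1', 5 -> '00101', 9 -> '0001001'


num_bits = floor(log2(1986)) + 1 = 11
leading_zeros = num_bits - 1 = 10
binary(1986) = 11111000010

Elias gamma(1986) = '0000000000' + '11111000010' = 000000000011111000010 (21 bits)


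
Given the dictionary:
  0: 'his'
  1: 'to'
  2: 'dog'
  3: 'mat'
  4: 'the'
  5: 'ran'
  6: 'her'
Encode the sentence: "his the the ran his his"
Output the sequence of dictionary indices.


Look up each word in the dictionary:
  'his' -> 0
  'the' -> 4
  'the' -> 4
  'ran' -> 5
  'his' -> 0
  'his' -> 0

Encoded: [0, 4, 4, 5, 0, 0]


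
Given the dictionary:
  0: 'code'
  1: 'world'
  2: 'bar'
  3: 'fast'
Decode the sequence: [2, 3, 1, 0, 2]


Look up each index in the dictionary:
  2 -> 'bar'
  3 -> 'fast'
  1 -> 'world'
  0 -> 'code'
  2 -> 'bar'

Decoded: "bar fast world code bar"


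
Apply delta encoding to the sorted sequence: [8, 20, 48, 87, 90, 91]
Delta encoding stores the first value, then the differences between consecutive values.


First value: 8
Deltas:
  20 - 8 = 12
  48 - 20 = 28
  87 - 48 = 39
  90 - 87 = 3
  91 - 90 = 1


Delta encoded: [8, 12, 28, 39, 3, 1]


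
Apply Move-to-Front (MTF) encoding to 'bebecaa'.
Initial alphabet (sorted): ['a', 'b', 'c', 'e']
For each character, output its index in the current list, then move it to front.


MTF encoding:
'b': index 1 in ['a', 'b', 'c', 'e'] -> ['b', 'a', 'c', 'e']
'e': index 3 in ['b', 'a', 'c', 'e'] -> ['e', 'b', 'a', 'c']
'b': index 1 in ['e', 'b', 'a', 'c'] -> ['b', 'e', 'a', 'c']
'e': index 1 in ['b', 'e', 'a', 'c'] -> ['e', 'b', 'a', 'c']
'c': index 3 in ['e', 'b', 'a', 'c'] -> ['c', 'e', 'b', 'a']
'a': index 3 in ['c', 'e', 'b', 'a'] -> ['a', 'c', 'e', 'b']
'a': index 0 in ['a', 'c', 'e', 'b'] -> ['a', 'c', 'e', 'b']


Output: [1, 3, 1, 1, 3, 3, 0]


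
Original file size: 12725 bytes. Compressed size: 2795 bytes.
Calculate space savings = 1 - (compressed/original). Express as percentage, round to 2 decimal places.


ratio = compressed/original = 2795/12725 = 0.219646
savings = 1 - ratio = 1 - 0.219646 = 0.780354
as a percentage: 0.780354 * 100 = 78.04%

Space savings = 1 - 2795/12725 = 78.04%


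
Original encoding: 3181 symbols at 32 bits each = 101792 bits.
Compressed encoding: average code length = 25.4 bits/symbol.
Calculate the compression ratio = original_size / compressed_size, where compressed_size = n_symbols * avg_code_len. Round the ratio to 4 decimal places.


original_size = n_symbols * orig_bits = 3181 * 32 = 101792 bits
compressed_size = n_symbols * avg_code_len = 3181 * 25.4 = 80797.4 bits
ratio = original_size / compressed_size = 101792 / 80797.4 = 1.2598

Compression ratio = 1.2598


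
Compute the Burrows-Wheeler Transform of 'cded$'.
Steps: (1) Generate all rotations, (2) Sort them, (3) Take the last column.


Rotations (sorted):
  0: $cded -> last char: d
  1: cded$ -> last char: $
  2: d$cde -> last char: e
  3: ded$c -> last char: c
  4: ed$cd -> last char: d


BWT = d$ecd


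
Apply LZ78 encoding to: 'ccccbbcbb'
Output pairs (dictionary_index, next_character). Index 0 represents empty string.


LZ78 encoding steps:
Dictionary: {0: ''}
Step 1: w='' (idx 0), next='c' -> output (0, 'c'), add 'c' as idx 1
Step 2: w='c' (idx 1), next='c' -> output (1, 'c'), add 'cc' as idx 2
Step 3: w='c' (idx 1), next='b' -> output (1, 'b'), add 'cb' as idx 3
Step 4: w='' (idx 0), next='b' -> output (0, 'b'), add 'b' as idx 4
Step 5: w='cb' (idx 3), next='b' -> output (3, 'b'), add 'cbb' as idx 5


Encoded: [(0, 'c'), (1, 'c'), (1, 'b'), (0, 'b'), (3, 'b')]


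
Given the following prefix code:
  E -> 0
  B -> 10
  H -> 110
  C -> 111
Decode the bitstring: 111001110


Decoding step by step:
Bits 111 -> C
Bits 0 -> E
Bits 0 -> E
Bits 111 -> C
Bits 0 -> E


Decoded message: CEECE


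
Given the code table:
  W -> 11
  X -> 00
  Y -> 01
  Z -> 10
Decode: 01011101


Decoding:
01 -> Y
01 -> Y
11 -> W
01 -> Y


Result: YYWY


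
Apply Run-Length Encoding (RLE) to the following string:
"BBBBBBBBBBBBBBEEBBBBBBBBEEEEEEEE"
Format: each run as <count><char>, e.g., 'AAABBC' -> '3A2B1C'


Scanning runs left to right:
  i=0: run of 'B' x 14 -> '14B'
  i=14: run of 'E' x 2 -> '2E'
  i=16: run of 'B' x 8 -> '8B'
  i=24: run of 'E' x 8 -> '8E'

RLE = 14B2E8B8E


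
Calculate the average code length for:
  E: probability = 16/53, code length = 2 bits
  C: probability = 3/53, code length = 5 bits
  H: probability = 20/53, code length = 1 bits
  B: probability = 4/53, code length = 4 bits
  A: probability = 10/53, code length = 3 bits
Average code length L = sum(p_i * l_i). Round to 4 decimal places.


Weighted contributions p_i * l_i:
  E: (16/53) * 2 = 32/53
  C: (3/53) * 5 = 15/53
  H: (20/53) * 1 = 20/53
  B: (4/53) * 4 = 16/53
  A: (10/53) * 3 = 30/53
Sum = (32 + 15 + 20 + 16 + 30)/53 = 113/53

L = 113/53 = 2.1321 bits/symbol


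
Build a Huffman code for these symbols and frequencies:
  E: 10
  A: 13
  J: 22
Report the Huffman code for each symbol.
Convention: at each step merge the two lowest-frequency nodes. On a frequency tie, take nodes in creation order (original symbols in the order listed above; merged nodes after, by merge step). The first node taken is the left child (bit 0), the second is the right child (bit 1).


Huffman tree construction:
Step 1: Merge E(10) + A(13) = 23
Step 2: Merge J(22) + (E+A)(23) = 45
Read each symbol's code off the tree from the root (left child = 0, right child = 1).

Codes:
  E: 10 (length 2)
  A: 11 (length 2)
  J: 0 (length 1)
Average code length: 68/45 = 1.5111 bits/symbol


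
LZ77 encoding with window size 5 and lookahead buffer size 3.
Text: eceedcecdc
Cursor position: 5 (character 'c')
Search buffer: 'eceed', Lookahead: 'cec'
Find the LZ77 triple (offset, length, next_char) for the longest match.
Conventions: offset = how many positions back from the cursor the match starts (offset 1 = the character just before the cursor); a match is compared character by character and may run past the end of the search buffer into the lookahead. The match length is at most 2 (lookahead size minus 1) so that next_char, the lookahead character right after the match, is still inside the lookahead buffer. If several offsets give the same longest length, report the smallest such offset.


Try each offset into the search buffer:
  offset=1 (pos 4, char 'd'): match length 0
  offset=2 (pos 3, char 'e'): match length 0
  offset=3 (pos 2, char 'e'): match length 0
  offset=4 (pos 1, char 'c'): match length 2
  offset=5 (pos 0, char 'e'): match length 0
Longest match has length 2 at offset 4.
next_char = character at position 5 + 2 = 7 -> 'c'

Best match: offset=4, length=2 (matching 'ce' starting at position 1)
LZ77 triple: (4, 2, 'c')


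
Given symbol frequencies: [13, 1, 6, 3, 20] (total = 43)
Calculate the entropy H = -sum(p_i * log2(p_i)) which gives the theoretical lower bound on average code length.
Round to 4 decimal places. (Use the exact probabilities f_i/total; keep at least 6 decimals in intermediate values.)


Per-symbol terms -p_i * log2(p_i) with p_i = f_i/43:
  p = 13/43 = 0.302326: log2(p) = -1.725825, -p*log2(p) = 0.521761
  p = 1/43 = 0.023256: log2(p) = -5.426265, -p*log2(p) = 0.126192
  p = 6/43 = 0.139535: log2(p) = -2.841302, -p*log2(p) = 0.396461
  p = 3/43 = 0.069767: log2(p) = -3.841302, -p*log2(p) = 0.267998
  p = 20/43 = 0.465116: log2(p) = -1.104337, -p*log2(p) = 0.513645
H = 0.521761 + 0.126192 + 0.396461 + 0.267998 + 0.513645 = 1.826057

H = 1.8261 bits/symbol


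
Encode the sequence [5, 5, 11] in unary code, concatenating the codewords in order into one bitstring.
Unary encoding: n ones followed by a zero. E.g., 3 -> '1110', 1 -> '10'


Encode each number as n ones followed by a terminating 0:
  5 -> 111110 (6 bits)
  5 -> 111110 (6 bits)
  11 -> 111111111110 (12 bits)
Total length = 6 + 6 + 12 = 24 bits.

Unary([5, 5, 11]) = 111110111110111111111110 (24 bits)


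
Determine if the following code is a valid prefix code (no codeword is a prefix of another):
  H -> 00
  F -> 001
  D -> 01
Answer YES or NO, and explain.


Checking each pair (does one codeword prefix another?):
  H='00' vs F='001': prefix -- VIOLATION

NO -- this is NOT a valid prefix code. H (00) is a prefix of F (001).


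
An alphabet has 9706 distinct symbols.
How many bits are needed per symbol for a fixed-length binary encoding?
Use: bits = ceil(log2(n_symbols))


log2(9706) = 13.2447
Bracket: 2^13 = 8192 < 9706 <= 2^14 = 16384
So ceil(log2(9706)) = 14

bits = ceil(log2(9706)) = ceil(13.2447) = 14 bits


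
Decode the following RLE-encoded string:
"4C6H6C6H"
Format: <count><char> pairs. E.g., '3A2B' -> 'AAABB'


Expanding each <count><char> pair:
  4C -> 'CCCC'
  6H -> 'HHHHHH'
  6C -> 'CCCCCC'
  6H -> 'HHHHHH'

Decoded = CCCCHHHHHHCCCCCCHHHHHH


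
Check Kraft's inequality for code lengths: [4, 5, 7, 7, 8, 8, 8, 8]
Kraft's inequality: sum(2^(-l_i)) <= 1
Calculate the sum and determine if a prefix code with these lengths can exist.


Sum = 2^(-4) + 2^(-5) + 2^(-7) + 2^(-7) + 2^(-8) + 2^(-8) + 2^(-8) + 2^(-8)
    = 0.0625 + 0.03125 + 0.0078125 + 0.0078125 + 0.00390625 + 0.00390625 + 0.00390625 + 0.00390625
    = 32/256 = 0.125
Since 0.125 <= 1, Kraft's inequality IS satisfied.
A prefix code with these lengths CAN exist.

Kraft sum = 0.125. Satisfied.


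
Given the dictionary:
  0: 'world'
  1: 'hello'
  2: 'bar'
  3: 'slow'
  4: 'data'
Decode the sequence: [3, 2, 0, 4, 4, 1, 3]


Look up each index in the dictionary:
  3 -> 'slow'
  2 -> 'bar'
  0 -> 'world'
  4 -> 'data'
  4 -> 'data'
  1 -> 'hello'
  3 -> 'slow'

Decoded: "slow bar world data data hello slow"


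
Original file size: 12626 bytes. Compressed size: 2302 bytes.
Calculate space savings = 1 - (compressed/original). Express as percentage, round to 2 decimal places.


ratio = compressed/original = 2302/12626 = 0.182322
savings = 1 - ratio = 1 - 0.182322 = 0.817678
as a percentage: 0.817678 * 100 = 81.77%

Space savings = 1 - 2302/12626 = 81.77%


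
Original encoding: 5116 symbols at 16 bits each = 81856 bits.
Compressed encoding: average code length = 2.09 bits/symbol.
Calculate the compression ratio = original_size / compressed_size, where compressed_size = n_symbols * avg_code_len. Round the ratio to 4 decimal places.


original_size = n_symbols * orig_bits = 5116 * 16 = 81856 bits
compressed_size = n_symbols * avg_code_len = 5116 * 2.09 = 10692.44 bits
ratio = original_size / compressed_size = 81856 / 10692.44 = 7.6555

Compression ratio = 7.6555


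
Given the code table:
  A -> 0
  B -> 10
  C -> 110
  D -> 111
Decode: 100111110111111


Decoding:
10 -> B
0 -> A
111 -> D
110 -> C
111 -> D
111 -> D


Result: BADCDD


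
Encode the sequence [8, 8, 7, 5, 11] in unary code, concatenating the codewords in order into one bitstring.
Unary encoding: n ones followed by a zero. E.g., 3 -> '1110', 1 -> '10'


Encode each number as n ones followed by a terminating 0:
  8 -> 111111110 (9 bits)
  8 -> 111111110 (9 bits)
  7 -> 11111110 (8 bits)
  5 -> 111110 (6 bits)
  11 -> 111111111110 (12 bits)
Total length = 9 + 9 + 8 + 6 + 12 = 44 bits.

Unary([8, 8, 7, 5, 11]) = 11111111011111111011111110111110111111111110 (44 bits)


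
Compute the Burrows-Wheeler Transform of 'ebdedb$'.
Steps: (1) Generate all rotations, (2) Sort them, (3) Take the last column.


Rotations (sorted):
  0: $ebdedb -> last char: b
  1: b$ebded -> last char: d
  2: bdedb$e -> last char: e
  3: db$ebde -> last char: e
  4: dedb$eb -> last char: b
  5: ebdedb$ -> last char: $
  6: edb$ebd -> last char: d


BWT = bdeeb$d


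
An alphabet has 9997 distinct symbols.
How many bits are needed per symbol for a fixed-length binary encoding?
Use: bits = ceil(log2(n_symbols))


log2(9997) = 13.2873
Bracket: 2^13 = 8192 < 9997 <= 2^14 = 16384
So ceil(log2(9997)) = 14

bits = ceil(log2(9997)) = ceil(13.2873) = 14 bits


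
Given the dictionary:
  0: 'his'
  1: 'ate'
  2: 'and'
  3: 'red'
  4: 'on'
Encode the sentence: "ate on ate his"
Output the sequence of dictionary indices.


Look up each word in the dictionary:
  'ate' -> 1
  'on' -> 4
  'ate' -> 1
  'his' -> 0

Encoded: [1, 4, 1, 0]


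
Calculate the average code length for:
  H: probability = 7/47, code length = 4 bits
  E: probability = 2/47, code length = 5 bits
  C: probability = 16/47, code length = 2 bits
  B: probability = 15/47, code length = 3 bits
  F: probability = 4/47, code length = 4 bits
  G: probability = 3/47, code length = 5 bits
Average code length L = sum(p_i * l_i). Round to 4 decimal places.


Weighted contributions p_i * l_i:
  H: (7/47) * 4 = 28/47
  E: (2/47) * 5 = 10/47
  C: (16/47) * 2 = 32/47
  B: (15/47) * 3 = 45/47
  F: (4/47) * 4 = 16/47
  G: (3/47) * 5 = 15/47
Sum = (28 + 10 + 32 + 45 + 16 + 15)/47 = 146/47

L = 146/47 = 3.1064 bits/symbol


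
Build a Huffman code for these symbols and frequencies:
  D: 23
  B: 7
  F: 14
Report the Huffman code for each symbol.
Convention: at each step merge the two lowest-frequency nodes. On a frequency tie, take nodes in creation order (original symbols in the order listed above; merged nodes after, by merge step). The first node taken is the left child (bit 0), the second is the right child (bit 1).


Huffman tree construction:
Step 1: Merge B(7) + F(14) = 21
Step 2: Merge (B+F)(21) + D(23) = 44
Read each symbol's code off the tree from the root (left child = 0, right child = 1).

Codes:
  D: 1 (length 1)
  B: 00 (length 2)
  F: 01 (length 2)
Average code length: 65/44 = 1.4773 bits/symbol


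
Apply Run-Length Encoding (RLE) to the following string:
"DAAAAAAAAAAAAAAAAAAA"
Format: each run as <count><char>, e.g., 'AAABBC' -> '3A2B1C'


Scanning runs left to right:
  i=0: run of 'D' x 1 -> '1D'
  i=1: run of 'A' x 19 -> '19A'

RLE = 1D19A


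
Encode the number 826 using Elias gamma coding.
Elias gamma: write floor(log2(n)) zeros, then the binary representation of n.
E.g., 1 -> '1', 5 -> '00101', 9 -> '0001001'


num_bits = floor(log2(826)) + 1 = 10
leading_zeros = num_bits - 1 = 9
binary(826) = 1100111010

Elias gamma(826) = '000000000' + '1100111010' = 0000000001100111010 (19 bits)


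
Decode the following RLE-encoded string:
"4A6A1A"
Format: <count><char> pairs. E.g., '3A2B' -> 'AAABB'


Expanding each <count><char> pair:
  4A -> 'AAAA'
  6A -> 'AAAAAA'
  1A -> 'A'

Decoded = AAAAAAAAAAA


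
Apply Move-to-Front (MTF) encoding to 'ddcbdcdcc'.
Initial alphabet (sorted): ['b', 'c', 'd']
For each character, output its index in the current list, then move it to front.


MTF encoding:
'd': index 2 in ['b', 'c', 'd'] -> ['d', 'b', 'c']
'd': index 0 in ['d', 'b', 'c'] -> ['d', 'b', 'c']
'c': index 2 in ['d', 'b', 'c'] -> ['c', 'd', 'b']
'b': index 2 in ['c', 'd', 'b'] -> ['b', 'c', 'd']
'd': index 2 in ['b', 'c', 'd'] -> ['d', 'b', 'c']
'c': index 2 in ['d', 'b', 'c'] -> ['c', 'd', 'b']
'd': index 1 in ['c', 'd', 'b'] -> ['d', 'c', 'b']
'c': index 1 in ['d', 'c', 'b'] -> ['c', 'd', 'b']
'c': index 0 in ['c', 'd', 'b'] -> ['c', 'd', 'b']


Output: [2, 0, 2, 2, 2, 2, 1, 1, 0]


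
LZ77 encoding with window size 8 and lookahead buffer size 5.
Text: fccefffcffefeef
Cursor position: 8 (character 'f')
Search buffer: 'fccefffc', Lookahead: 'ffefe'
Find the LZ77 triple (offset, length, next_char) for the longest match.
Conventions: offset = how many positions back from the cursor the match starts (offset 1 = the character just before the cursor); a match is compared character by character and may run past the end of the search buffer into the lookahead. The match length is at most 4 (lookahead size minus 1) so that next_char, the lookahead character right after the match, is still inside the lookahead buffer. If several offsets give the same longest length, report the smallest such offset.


Try each offset into the search buffer:
  offset=1 (pos 7, char 'c'): match length 0
  offset=2 (pos 6, char 'f'): match length 1
  offset=3 (pos 5, char 'f'): match length 2
  offset=4 (pos 4, char 'f'): match length 2
  offset=5 (pos 3, char 'e'): match length 0
  offset=6 (pos 2, char 'c'): match length 0
  offset=7 (pos 1, char 'c'): match length 0
  offset=8 (pos 0, char 'f'): match length 1
Longest match has length 2, found at offsets 3, 4; take the smallest, offset 3.
next_char = character at position 8 + 2 = 10 -> 'e'

Best match: offset=3, length=2 (matching 'ff' starting at position 5)
LZ77 triple: (3, 2, 'e')


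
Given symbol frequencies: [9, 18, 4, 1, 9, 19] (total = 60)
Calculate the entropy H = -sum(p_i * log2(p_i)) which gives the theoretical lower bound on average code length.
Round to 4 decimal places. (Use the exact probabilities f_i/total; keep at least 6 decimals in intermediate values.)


Per-symbol terms -p_i * log2(p_i) with p_i = f_i/60:
  p = 9/60 = 0.150000: log2(p) = -2.736966, -p*log2(p) = 0.410545
  p = 18/60 = 0.300000: log2(p) = -1.736966, -p*log2(p) = 0.521090
  p = 4/60 = 0.066667: log2(p) = -3.906891, -p*log2(p) = 0.260459
  p = 1/60 = 0.016667: log2(p) = -5.906891, -p*log2(p) = 0.098448
  p = 9/60 = 0.150000: log2(p) = -2.736966, -p*log2(p) = 0.410545
  p = 19/60 = 0.316667: log2(p) = -1.658963, -p*log2(p) = 0.525338
H = 0.410545 + 0.521090 + 0.260459 + 0.098448 + 0.410545 + 0.525338 = 2.226425

H = 2.2264 bits/symbol


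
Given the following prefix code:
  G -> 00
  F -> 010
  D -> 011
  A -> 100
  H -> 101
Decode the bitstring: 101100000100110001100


Decoding step by step:
Bits 101 -> H
Bits 100 -> A
Bits 00 -> G
Bits 010 -> F
Bits 011 -> D
Bits 00 -> G
Bits 011 -> D
Bits 00 -> G


Decoded message: HAGFDGDG


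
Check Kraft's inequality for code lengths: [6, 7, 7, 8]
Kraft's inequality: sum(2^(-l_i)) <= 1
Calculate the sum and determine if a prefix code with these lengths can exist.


Sum = 2^(-6) + 2^(-7) + 2^(-7) + 2^(-8)
    = 0.015625 + 0.0078125 + 0.0078125 + 0.00390625
    = 9/256 = 0.03515625
Since 0.03515625 <= 1, Kraft's inequality IS satisfied.
A prefix code with these lengths CAN exist.

Kraft sum = 0.03515625. Satisfied.


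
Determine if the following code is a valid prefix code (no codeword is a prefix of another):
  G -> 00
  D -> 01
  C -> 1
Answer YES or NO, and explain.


Checking each pair (does one codeword prefix another?):
  G='00' vs D='01': no prefix
  G='00' vs C='1': no prefix
  D='01' vs G='00': no prefix
  D='01' vs C='1': no prefix
  C='1' vs G='00': no prefix
  C='1' vs D='01': no prefix
No violation found over all pairs.

YES -- this is a valid prefix code. No codeword is a prefix of any other codeword.


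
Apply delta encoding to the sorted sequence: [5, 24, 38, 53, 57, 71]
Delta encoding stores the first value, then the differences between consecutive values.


First value: 5
Deltas:
  24 - 5 = 19
  38 - 24 = 14
  53 - 38 = 15
  57 - 53 = 4
  71 - 57 = 14


Delta encoded: [5, 19, 14, 15, 4, 14]


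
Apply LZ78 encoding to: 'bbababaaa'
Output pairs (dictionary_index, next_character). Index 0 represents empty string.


LZ78 encoding steps:
Dictionary: {0: ''}
Step 1: w='' (idx 0), next='b' -> output (0, 'b'), add 'b' as idx 1
Step 2: w='b' (idx 1), next='a' -> output (1, 'a'), add 'ba' as idx 2
Step 3: w='ba' (idx 2), next='b' -> output (2, 'b'), add 'bab' as idx 3
Step 4: w='' (idx 0), next='a' -> output (0, 'a'), add 'a' as idx 4
Step 5: w='a' (idx 4), next='a' -> output (4, 'a'), add 'aa' as idx 5


Encoded: [(0, 'b'), (1, 'a'), (2, 'b'), (0, 'a'), (4, 'a')]


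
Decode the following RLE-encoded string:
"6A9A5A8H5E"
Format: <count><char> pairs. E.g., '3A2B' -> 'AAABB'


Expanding each <count><char> pair:
  6A -> 'AAAAAA'
  9A -> 'AAAAAAAAA'
  5A -> 'AAAAA'
  8H -> 'HHHHHHHH'
  5E -> 'EEEEE'

Decoded = AAAAAAAAAAAAAAAAAAAAHHHHHHHHEEEEE


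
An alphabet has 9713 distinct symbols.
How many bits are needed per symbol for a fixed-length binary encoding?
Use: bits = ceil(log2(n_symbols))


log2(9713) = 13.2457
Bracket: 2^13 = 8192 < 9713 <= 2^14 = 16384
So ceil(log2(9713)) = 14

bits = ceil(log2(9713)) = ceil(13.2457) = 14 bits


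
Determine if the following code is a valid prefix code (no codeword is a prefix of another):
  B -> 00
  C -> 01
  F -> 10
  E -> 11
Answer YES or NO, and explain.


Checking each pair (does one codeword prefix another?):
  B='00' vs C='01': no prefix
  B='00' vs F='10': no prefix
  B='00' vs E='11': no prefix
  C='01' vs B='00': no prefix
  C='01' vs F='10': no prefix
  C='01' vs E='11': no prefix
  F='10' vs B='00': no prefix
  F='10' vs C='01': no prefix
  F='10' vs E='11': no prefix
  E='11' vs B='00': no prefix
  E='11' vs C='01': no prefix
  E='11' vs F='10': no prefix
No violation found over all pairs.

YES -- this is a valid prefix code. No codeword is a prefix of any other codeword.


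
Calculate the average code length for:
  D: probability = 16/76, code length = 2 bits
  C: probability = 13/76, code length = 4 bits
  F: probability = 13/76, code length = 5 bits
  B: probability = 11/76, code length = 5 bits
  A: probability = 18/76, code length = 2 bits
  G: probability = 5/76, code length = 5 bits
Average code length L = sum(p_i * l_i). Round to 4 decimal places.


Weighted contributions p_i * l_i:
  D: (16/76) * 2 = 32/76
  C: (13/76) * 4 = 52/76
  F: (13/76) * 5 = 65/76
  B: (11/76) * 5 = 55/76
  A: (18/76) * 2 = 36/76
  G: (5/76) * 5 = 25/76
Sum = (32 + 52 + 65 + 55 + 36 + 25)/76 = 265/76

L = 265/76 = 3.4868 bits/symbol


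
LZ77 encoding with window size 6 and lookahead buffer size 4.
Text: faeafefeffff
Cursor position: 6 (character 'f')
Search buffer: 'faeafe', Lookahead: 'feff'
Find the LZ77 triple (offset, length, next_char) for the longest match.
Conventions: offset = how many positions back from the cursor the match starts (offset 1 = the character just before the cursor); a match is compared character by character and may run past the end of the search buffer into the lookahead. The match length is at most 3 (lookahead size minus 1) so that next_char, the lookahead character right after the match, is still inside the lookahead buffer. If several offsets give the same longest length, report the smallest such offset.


Try each offset into the search buffer:
  offset=1 (pos 5, char 'e'): match length 0
  offset=2 (pos 4, char 'f'): match length 3
  offset=3 (pos 3, char 'a'): match length 0
  offset=4 (pos 2, char 'e'): match length 0
  offset=5 (pos 1, char 'a'): match length 0
  offset=6 (pos 0, char 'f'): match length 1
Longest match has length 3 at offset 2.
next_char = character at position 6 + 3 = 9 -> 'f'

Best match: offset=2, length=3 (matching 'fef' starting at position 4)
LZ77 triple: (2, 3, 'f')


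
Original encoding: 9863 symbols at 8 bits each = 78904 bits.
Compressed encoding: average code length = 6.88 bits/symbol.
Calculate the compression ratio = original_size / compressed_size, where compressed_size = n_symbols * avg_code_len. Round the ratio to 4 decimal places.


original_size = n_symbols * orig_bits = 9863 * 8 = 78904 bits
compressed_size = n_symbols * avg_code_len = 9863 * 6.88 = 67857.44 bits
ratio = original_size / compressed_size = 78904 / 67857.44 = 1.1628

Compression ratio = 1.1628


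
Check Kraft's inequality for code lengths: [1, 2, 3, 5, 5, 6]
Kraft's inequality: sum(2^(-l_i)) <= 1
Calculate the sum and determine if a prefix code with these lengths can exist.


Sum = 2^(-1) + 2^(-2) + 2^(-3) + 2^(-5) + 2^(-5) + 2^(-6)
    = 0.5 + 0.25 + 0.125 + 0.03125 + 0.03125 + 0.015625
    = 61/64 = 0.953125
Since 0.953125 <= 1, Kraft's inequality IS satisfied.
A prefix code with these lengths CAN exist.

Kraft sum = 0.953125. Satisfied.


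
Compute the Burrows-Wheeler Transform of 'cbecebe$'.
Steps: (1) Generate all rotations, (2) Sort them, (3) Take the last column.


Rotations (sorted):
  0: $cbecebe -> last char: e
  1: be$cbece -> last char: e
  2: becebe$c -> last char: c
  3: cbecebe$ -> last char: $
  4: cebe$cbe -> last char: e
  5: e$cbeceb -> last char: b
  6: ebe$cbec -> last char: c
  7: ecebe$cb -> last char: b


BWT = eec$ebcb


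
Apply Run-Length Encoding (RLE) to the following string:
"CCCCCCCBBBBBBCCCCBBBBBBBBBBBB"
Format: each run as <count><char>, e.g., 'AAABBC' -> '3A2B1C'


Scanning runs left to right:
  i=0: run of 'C' x 7 -> '7C'
  i=7: run of 'B' x 6 -> '6B'
  i=13: run of 'C' x 4 -> '4C'
  i=17: run of 'B' x 12 -> '12B'

RLE = 7C6B4C12B


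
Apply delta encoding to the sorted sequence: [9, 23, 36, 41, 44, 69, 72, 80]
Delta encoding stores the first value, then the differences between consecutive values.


First value: 9
Deltas:
  23 - 9 = 14
  36 - 23 = 13
  41 - 36 = 5
  44 - 41 = 3
  69 - 44 = 25
  72 - 69 = 3
  80 - 72 = 8


Delta encoded: [9, 14, 13, 5, 3, 25, 3, 8]


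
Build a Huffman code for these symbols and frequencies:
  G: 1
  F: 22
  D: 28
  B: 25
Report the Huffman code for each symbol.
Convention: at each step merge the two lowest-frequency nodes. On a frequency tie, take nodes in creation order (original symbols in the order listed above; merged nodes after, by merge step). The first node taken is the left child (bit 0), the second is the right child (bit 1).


Huffman tree construction:
Step 1: Merge G(1) + F(22) = 23
Step 2: Merge (G+F)(23) + B(25) = 48
Step 3: Merge D(28) + ((G+F)+B)(48) = 76
Read each symbol's code off the tree from the root (left child = 0, right child = 1).

Codes:
  G: 100 (length 3)
  F: 101 (length 3)
  D: 0 (length 1)
  B: 11 (length 2)
Average code length: 147/76 = 1.9342 bits/symbol


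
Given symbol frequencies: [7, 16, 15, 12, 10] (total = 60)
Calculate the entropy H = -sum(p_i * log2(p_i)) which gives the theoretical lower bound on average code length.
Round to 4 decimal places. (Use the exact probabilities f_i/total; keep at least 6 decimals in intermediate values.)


Per-symbol terms -p_i * log2(p_i) with p_i = f_i/60:
  p = 7/60 = 0.116667: log2(p) = -3.099536, -p*log2(p) = 0.361612
  p = 16/60 = 0.266667: log2(p) = -1.906891, -p*log2(p) = 0.508504
  p = 15/60 = 0.250000: log2(p) = -2.000000, -p*log2(p) = 0.500000
  p = 12/60 = 0.200000: log2(p) = -2.321928, -p*log2(p) = 0.464386
  p = 10/60 = 0.166667: log2(p) = -2.584963, -p*log2(p) = 0.430827
H = 0.361612 + 0.508504 + 0.500000 + 0.464386 + 0.430827 = 2.265329

H = 2.2653 bits/symbol


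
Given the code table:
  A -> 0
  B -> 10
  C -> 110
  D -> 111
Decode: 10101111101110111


Decoding:
10 -> B
10 -> B
111 -> D
110 -> C
111 -> D
0 -> A
111 -> D


Result: BBDCDAD


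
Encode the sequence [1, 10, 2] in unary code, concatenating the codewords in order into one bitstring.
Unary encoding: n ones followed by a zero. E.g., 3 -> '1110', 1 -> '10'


Encode each number as n ones followed by a terminating 0:
  1 -> 10 (2 bits)
  10 -> 11111111110 (11 bits)
  2 -> 110 (3 bits)
Total length = 2 + 11 + 3 = 16 bits.

Unary([1, 10, 2]) = 1011111111110110 (16 bits)


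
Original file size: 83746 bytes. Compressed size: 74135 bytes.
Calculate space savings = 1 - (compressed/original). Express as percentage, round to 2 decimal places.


ratio = compressed/original = 74135/83746 = 0.885236
savings = 1 - ratio = 1 - 0.885236 = 0.114764
as a percentage: 0.114764 * 100 = 11.48%

Space savings = 1 - 74135/83746 = 11.48%


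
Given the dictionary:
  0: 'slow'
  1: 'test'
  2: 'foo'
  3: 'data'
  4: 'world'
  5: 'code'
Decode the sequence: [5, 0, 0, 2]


Look up each index in the dictionary:
  5 -> 'code'
  0 -> 'slow'
  0 -> 'slow'
  2 -> 'foo'

Decoded: "code slow slow foo"


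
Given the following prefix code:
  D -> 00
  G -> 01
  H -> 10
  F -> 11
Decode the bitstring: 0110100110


Decoding step by step:
Bits 01 -> G
Bits 10 -> H
Bits 10 -> H
Bits 01 -> G
Bits 10 -> H


Decoded message: GHHGH


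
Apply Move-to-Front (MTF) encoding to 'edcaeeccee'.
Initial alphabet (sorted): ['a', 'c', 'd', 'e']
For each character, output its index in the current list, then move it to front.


MTF encoding:
'e': index 3 in ['a', 'c', 'd', 'e'] -> ['e', 'a', 'c', 'd']
'd': index 3 in ['e', 'a', 'c', 'd'] -> ['d', 'e', 'a', 'c']
'c': index 3 in ['d', 'e', 'a', 'c'] -> ['c', 'd', 'e', 'a']
'a': index 3 in ['c', 'd', 'e', 'a'] -> ['a', 'c', 'd', 'e']
'e': index 3 in ['a', 'c', 'd', 'e'] -> ['e', 'a', 'c', 'd']
'e': index 0 in ['e', 'a', 'c', 'd'] -> ['e', 'a', 'c', 'd']
'c': index 2 in ['e', 'a', 'c', 'd'] -> ['c', 'e', 'a', 'd']
'c': index 0 in ['c', 'e', 'a', 'd'] -> ['c', 'e', 'a', 'd']
'e': index 1 in ['c', 'e', 'a', 'd'] -> ['e', 'c', 'a', 'd']
'e': index 0 in ['e', 'c', 'a', 'd'] -> ['e', 'c', 'a', 'd']


Output: [3, 3, 3, 3, 3, 0, 2, 0, 1, 0]


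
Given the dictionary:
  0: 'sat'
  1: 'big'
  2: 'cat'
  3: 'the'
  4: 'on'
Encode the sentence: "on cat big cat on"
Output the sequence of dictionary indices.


Look up each word in the dictionary:
  'on' -> 4
  'cat' -> 2
  'big' -> 1
  'cat' -> 2
  'on' -> 4

Encoded: [4, 2, 1, 2, 4]


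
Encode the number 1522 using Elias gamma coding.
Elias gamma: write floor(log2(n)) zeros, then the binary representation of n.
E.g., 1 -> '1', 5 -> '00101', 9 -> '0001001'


num_bits = floor(log2(1522)) + 1 = 11
leading_zeros = num_bits - 1 = 10
binary(1522) = 10111110010

Elias gamma(1522) = '0000000000' + '10111110010' = 000000000010111110010 (21 bits)


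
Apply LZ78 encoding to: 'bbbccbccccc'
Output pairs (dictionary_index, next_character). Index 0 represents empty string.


LZ78 encoding steps:
Dictionary: {0: ''}
Step 1: w='' (idx 0), next='b' -> output (0, 'b'), add 'b' as idx 1
Step 2: w='b' (idx 1), next='b' -> output (1, 'b'), add 'bb' as idx 2
Step 3: w='' (idx 0), next='c' -> output (0, 'c'), add 'c' as idx 3
Step 4: w='c' (idx 3), next='b' -> output (3, 'b'), add 'cb' as idx 4
Step 5: w='c' (idx 3), next='c' -> output (3, 'c'), add 'cc' as idx 5
Step 6: w='cc' (idx 5), next='c' -> output (5, 'c'), add 'ccc' as idx 6


Encoded: [(0, 'b'), (1, 'b'), (0, 'c'), (3, 'b'), (3, 'c'), (5, 'c')]


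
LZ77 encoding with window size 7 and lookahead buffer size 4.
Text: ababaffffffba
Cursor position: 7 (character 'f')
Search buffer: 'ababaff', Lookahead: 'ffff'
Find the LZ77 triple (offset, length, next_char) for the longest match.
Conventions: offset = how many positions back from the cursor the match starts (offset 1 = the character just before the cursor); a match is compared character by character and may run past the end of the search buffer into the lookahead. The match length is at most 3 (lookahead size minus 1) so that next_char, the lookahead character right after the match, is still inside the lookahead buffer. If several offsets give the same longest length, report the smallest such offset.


Try each offset into the search buffer:
  offset=1 (pos 6, char 'f'): match length 3
  offset=2 (pos 5, char 'f'): match length 3
  offset=3 (pos 4, char 'a'): match length 0
  offset=4 (pos 3, char 'b'): match length 0
  offset=5 (pos 2, char 'a'): match length 0
  offset=6 (pos 1, char 'b'): match length 0
  offset=7 (pos 0, char 'a'): match length 0
Longest match has length 3, found at offsets 1, 2; take the smallest, offset 1.
next_char = character at position 7 + 3 = 10 -> 'f'

Best match: offset=1, length=3 (matching 'fff' starting at position 6)
LZ77 triple: (1, 3, 'f')


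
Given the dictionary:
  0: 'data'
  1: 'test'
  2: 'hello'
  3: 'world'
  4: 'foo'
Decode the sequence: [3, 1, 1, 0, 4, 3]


Look up each index in the dictionary:
  3 -> 'world'
  1 -> 'test'
  1 -> 'test'
  0 -> 'data'
  4 -> 'foo'
  3 -> 'world'

Decoded: "world test test data foo world"


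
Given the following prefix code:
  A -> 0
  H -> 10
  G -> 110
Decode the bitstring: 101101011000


Decoding step by step:
Bits 10 -> H
Bits 110 -> G
Bits 10 -> H
Bits 110 -> G
Bits 0 -> A
Bits 0 -> A


Decoded message: HGHGAA


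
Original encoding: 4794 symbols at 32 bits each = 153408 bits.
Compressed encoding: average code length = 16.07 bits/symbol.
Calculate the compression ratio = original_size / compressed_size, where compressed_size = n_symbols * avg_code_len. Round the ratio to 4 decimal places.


original_size = n_symbols * orig_bits = 4794 * 32 = 153408 bits
compressed_size = n_symbols * avg_code_len = 4794 * 16.07 = 77039.58 bits
ratio = original_size / compressed_size = 153408 / 77039.58 = 1.9913

Compression ratio = 1.9913


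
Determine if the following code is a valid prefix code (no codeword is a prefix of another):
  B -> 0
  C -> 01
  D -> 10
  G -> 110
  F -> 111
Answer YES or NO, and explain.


Checking each pair (does one codeword prefix another?):
  B='0' vs C='01': prefix -- VIOLATION

NO -- this is NOT a valid prefix code. B (0) is a prefix of C (01).


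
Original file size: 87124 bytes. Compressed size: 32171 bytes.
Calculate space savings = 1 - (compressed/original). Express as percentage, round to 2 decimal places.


ratio = compressed/original = 32171/87124 = 0.369255
savings = 1 - ratio = 1 - 0.369255 = 0.630745
as a percentage: 0.630745 * 100 = 63.07%

Space savings = 1 - 32171/87124 = 63.07%


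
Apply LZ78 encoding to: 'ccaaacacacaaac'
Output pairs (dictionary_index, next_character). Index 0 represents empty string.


LZ78 encoding steps:
Dictionary: {0: ''}
Step 1: w='' (idx 0), next='c' -> output (0, 'c'), add 'c' as idx 1
Step 2: w='c' (idx 1), next='a' -> output (1, 'a'), add 'ca' as idx 2
Step 3: w='' (idx 0), next='a' -> output (0, 'a'), add 'a' as idx 3
Step 4: w='a' (idx 3), next='c' -> output (3, 'c'), add 'ac' as idx 4
Step 5: w='ac' (idx 4), next='a' -> output (4, 'a'), add 'aca' as idx 5
Step 6: w='ca' (idx 2), next='a' -> output (2, 'a'), add 'caa' as idx 6
Step 7: w='ac' (idx 4), end of input -> output (4, '')


Encoded: [(0, 'c'), (1, 'a'), (0, 'a'), (3, 'c'), (4, 'a'), (2, 'a'), (4, '')]


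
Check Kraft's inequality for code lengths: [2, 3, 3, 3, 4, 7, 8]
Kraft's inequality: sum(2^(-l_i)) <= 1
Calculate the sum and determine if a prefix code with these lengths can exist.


Sum = 2^(-2) + 2^(-3) + 2^(-3) + 2^(-3) + 2^(-4) + 2^(-7) + 2^(-8)
    = 0.25 + 0.125 + 0.125 + 0.125 + 0.0625 + 0.0078125 + 0.00390625
    = 179/256 = 0.69921875
Since 0.69921875 <= 1, Kraft's inequality IS satisfied.
A prefix code with these lengths CAN exist.

Kraft sum = 0.69921875. Satisfied.


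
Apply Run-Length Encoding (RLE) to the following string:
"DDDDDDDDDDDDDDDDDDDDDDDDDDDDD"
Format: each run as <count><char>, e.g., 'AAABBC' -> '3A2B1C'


Scanning runs left to right:
  i=0: run of 'D' x 29 -> '29D'

RLE = 29D


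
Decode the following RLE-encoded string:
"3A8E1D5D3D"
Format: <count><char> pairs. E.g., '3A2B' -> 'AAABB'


Expanding each <count><char> pair:
  3A -> 'AAA'
  8E -> 'EEEEEEEE'
  1D -> 'D'
  5D -> 'DDDDD'
  3D -> 'DDD'

Decoded = AAAEEEEEEEEDDDDDDDDD


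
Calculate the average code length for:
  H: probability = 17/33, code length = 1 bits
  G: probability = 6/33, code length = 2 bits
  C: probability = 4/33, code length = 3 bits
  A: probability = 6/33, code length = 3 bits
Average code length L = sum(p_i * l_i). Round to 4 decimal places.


Weighted contributions p_i * l_i:
  H: (17/33) * 1 = 17/33
  G: (6/33) * 2 = 12/33
  C: (4/33) * 3 = 12/33
  A: (6/33) * 3 = 18/33
Sum = (17 + 12 + 12 + 18)/33 = 59/33

L = 59/33 = 1.7879 bits/symbol


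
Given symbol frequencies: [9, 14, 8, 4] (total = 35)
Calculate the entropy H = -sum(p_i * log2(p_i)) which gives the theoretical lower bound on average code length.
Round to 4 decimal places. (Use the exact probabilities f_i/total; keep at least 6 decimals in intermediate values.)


Per-symbol terms -p_i * log2(p_i) with p_i = f_i/35:
  p = 9/35 = 0.257143: log2(p) = -1.959358, -p*log2(p) = 0.503835
  p = 14/35 = 0.400000: log2(p) = -1.321928, -p*log2(p) = 0.528771
  p = 8/35 = 0.228571: log2(p) = -2.129283, -p*log2(p) = 0.486693
  p = 4/35 = 0.114286: log2(p) = -3.129283, -p*log2(p) = 0.357632
H = 0.503835 + 0.528771 + 0.486693 + 0.357632 = 1.876931

H = 1.8769 bits/symbol


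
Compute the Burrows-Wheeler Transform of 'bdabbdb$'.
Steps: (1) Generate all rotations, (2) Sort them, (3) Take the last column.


Rotations (sorted):
  0: $bdabbdb -> last char: b
  1: abbdb$bd -> last char: d
  2: b$bdabbd -> last char: d
  3: bbdb$bda -> last char: a
  4: bdabbdb$ -> last char: $
  5: bdb$bdab -> last char: b
  6: dabbdb$b -> last char: b
  7: db$bdabb -> last char: b


BWT = bdda$bbb


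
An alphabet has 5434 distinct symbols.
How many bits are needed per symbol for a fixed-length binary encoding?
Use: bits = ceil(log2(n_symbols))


log2(5434) = 12.4078
Bracket: 2^12 = 4096 < 5434 <= 2^13 = 8192
So ceil(log2(5434)) = 13

bits = ceil(log2(5434)) = ceil(12.4078) = 13 bits


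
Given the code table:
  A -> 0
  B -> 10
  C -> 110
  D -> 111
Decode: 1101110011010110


Decoding:
110 -> C
111 -> D
0 -> A
0 -> A
110 -> C
10 -> B
110 -> C


Result: CDAACBC


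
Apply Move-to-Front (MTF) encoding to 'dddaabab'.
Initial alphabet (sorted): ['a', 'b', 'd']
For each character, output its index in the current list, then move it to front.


MTF encoding:
'd': index 2 in ['a', 'b', 'd'] -> ['d', 'a', 'b']
'd': index 0 in ['d', 'a', 'b'] -> ['d', 'a', 'b']
'd': index 0 in ['d', 'a', 'b'] -> ['d', 'a', 'b']
'a': index 1 in ['d', 'a', 'b'] -> ['a', 'd', 'b']
'a': index 0 in ['a', 'd', 'b'] -> ['a', 'd', 'b']
'b': index 2 in ['a', 'd', 'b'] -> ['b', 'a', 'd']
'a': index 1 in ['b', 'a', 'd'] -> ['a', 'b', 'd']
'b': index 1 in ['a', 'b', 'd'] -> ['b', 'a', 'd']


Output: [2, 0, 0, 1, 0, 2, 1, 1]


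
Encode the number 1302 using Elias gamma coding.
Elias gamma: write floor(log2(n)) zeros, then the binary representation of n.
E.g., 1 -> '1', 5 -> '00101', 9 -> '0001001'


num_bits = floor(log2(1302)) + 1 = 11
leading_zeros = num_bits - 1 = 10
binary(1302) = 10100010110

Elias gamma(1302) = '0000000000' + '10100010110' = 000000000010100010110 (21 bits)


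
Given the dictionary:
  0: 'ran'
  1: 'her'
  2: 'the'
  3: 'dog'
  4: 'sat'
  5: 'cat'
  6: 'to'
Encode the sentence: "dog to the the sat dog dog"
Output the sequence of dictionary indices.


Look up each word in the dictionary:
  'dog' -> 3
  'to' -> 6
  'the' -> 2
  'the' -> 2
  'sat' -> 4
  'dog' -> 3
  'dog' -> 3

Encoded: [3, 6, 2, 2, 4, 3, 3]


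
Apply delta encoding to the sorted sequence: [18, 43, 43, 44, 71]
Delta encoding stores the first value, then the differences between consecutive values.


First value: 18
Deltas:
  43 - 18 = 25
  43 - 43 = 0
  44 - 43 = 1
  71 - 44 = 27


Delta encoded: [18, 25, 0, 1, 27]


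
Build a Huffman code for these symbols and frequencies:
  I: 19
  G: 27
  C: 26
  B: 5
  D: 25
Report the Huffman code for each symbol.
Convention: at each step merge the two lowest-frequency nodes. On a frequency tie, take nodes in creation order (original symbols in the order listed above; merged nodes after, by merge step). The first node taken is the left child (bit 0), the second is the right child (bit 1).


Huffman tree construction:
Step 1: Merge B(5) + I(19) = 24
Step 2: Merge (B+I)(24) + D(25) = 49
Step 3: Merge C(26) + G(27) = 53
Step 4: Merge ((B+I)+D)(49) + (C+G)(53) = 102
Read each symbol's code off the tree from the root (left child = 0, right child = 1).

Codes:
  I: 001 (length 3)
  G: 11 (length 2)
  C: 10 (length 2)
  B: 000 (length 3)
  D: 01 (length 2)
Average code length: 228/102 = 2.2353 bits/symbol


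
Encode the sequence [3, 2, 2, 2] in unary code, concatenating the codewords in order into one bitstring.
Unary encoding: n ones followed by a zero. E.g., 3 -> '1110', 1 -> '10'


Encode each number as n ones followed by a terminating 0:
  3 -> 1110 (4 bits)
  2 -> 110 (3 bits)
  2 -> 110 (3 bits)
  2 -> 110 (3 bits)
Total length = 4 + 3 + 3 + 3 = 13 bits.

Unary([3, 2, 2, 2]) = 1110110110110 (13 bits)


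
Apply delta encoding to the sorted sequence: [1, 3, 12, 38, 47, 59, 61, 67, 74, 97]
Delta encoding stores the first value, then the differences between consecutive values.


First value: 1
Deltas:
  3 - 1 = 2
  12 - 3 = 9
  38 - 12 = 26
  47 - 38 = 9
  59 - 47 = 12
  61 - 59 = 2
  67 - 61 = 6
  74 - 67 = 7
  97 - 74 = 23


Delta encoded: [1, 2, 9, 26, 9, 12, 2, 6, 7, 23]


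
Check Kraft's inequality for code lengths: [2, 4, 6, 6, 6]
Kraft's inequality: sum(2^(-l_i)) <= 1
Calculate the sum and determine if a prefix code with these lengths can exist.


Sum = 2^(-2) + 2^(-4) + 2^(-6) + 2^(-6) + 2^(-6)
    = 0.25 + 0.0625 + 0.015625 + 0.015625 + 0.015625
    = 23/64 = 0.359375
Since 0.359375 <= 1, Kraft's inequality IS satisfied.
A prefix code with these lengths CAN exist.

Kraft sum = 0.359375. Satisfied.
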